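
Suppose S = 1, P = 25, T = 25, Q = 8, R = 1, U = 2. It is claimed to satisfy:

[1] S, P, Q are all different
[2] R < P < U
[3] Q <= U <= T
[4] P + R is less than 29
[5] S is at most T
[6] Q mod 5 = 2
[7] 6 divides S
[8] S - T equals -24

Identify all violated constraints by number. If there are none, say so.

[1] values 1, 25, 8 are pairwise distinct — holds.
[2] values 1, 25, 2; P = 25 is not < U = 2 — fails.
[3] values 8, 2, 25; Q = 8 is not <= U = 2 — fails.
[4] P + R = 25 + 1 = 26; 26 < 29 — holds.
[5] S = 1, T = 25; 1 ≤ 25 — holds.
[6] 8 mod 5 = 3, not 2 — fails.
[7] 1 = 6*0 + 1, so 6 does not divide 1 — fails.
[8] S - T = 1 - 25 = -24 — holds.

Violated: 2, 3, 6, and 7.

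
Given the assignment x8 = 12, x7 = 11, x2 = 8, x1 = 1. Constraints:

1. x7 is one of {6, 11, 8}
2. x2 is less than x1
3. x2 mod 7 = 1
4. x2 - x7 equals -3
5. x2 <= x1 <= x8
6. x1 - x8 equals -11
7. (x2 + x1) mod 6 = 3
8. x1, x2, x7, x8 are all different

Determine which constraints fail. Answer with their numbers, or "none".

Violated: 2 and 5.

1. x7 = 11 is in {6, 11, 8} — holds.
2. x2 = 8, x1 = 1; 8 ≥ 1 (want <) — does not hold.
3. 8 mod 7 = 1 — holds.
4. x2 - x7 = 8 - 11 = -3 — holds.
5. values 8, 1, 12; x2 = 8 is not <= x1 = 1 — does not hold.
6. x1 - x8 = 1 - 12 = -11 — holds.
7. x2 + x1 = 9; 9 mod 6 = 3 — holds.
8. values 1, 8, 11, 12 are pairwise distinct — holds.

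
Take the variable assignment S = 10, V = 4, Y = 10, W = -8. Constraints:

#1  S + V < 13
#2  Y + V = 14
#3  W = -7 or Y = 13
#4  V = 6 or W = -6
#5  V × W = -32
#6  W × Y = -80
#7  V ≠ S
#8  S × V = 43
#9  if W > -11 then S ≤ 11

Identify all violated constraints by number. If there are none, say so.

No — constraints 1, 3, 4, 8 are not satisfied.

#1 S + V = 10 + 4 = 14; 14 ≥ 13, bound 13 not met — violated.
#2 Y + V = 10 + 4 = 14 — OK.
#3 W = -8 ≠ -7 and Y = 10 ≠ 13; both disjuncts false — violated.
#4 V = 4 ≠ 6 and W = -8 ≠ -6; both disjuncts false — violated.
#5 V × W = 4 × (-8) = -32 — OK.
#6 W × Y = -8 × 10 = -80 — OK.
#7 V = 4, S = 10; distinct — OK.
#8 S × V = 10 × 4 = 40, not 43 — violated.
#9 W = -8 > -11, so we need S ≤ 11; S = 10 ≤ 11 — OK.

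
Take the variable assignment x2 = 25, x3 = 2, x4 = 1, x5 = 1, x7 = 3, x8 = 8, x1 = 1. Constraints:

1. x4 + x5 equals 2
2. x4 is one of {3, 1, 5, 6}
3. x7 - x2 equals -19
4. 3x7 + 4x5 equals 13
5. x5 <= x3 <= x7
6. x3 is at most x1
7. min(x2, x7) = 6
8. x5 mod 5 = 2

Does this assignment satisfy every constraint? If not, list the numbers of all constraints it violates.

Constraints 3, 6, 7, 8 are violated.

1. x4 + x5 = 1 + 1 = 2  yes
2. x4 = 1 is in {3, 1, 5, 6}  yes
3. x7 - x2 = 3 - 25 = -22, not -19  no
4. 3x7 + 4x5 = 3(3) + 4(1) = 13  yes
5. values 1 <= 2 <= 3  yes
6. x3 = 2, x1 = 1; 2 > 1 (want ≤)  no
7. min(25, 3) = 3, not 6  no
8. 1 mod 5 = 1, not 2  no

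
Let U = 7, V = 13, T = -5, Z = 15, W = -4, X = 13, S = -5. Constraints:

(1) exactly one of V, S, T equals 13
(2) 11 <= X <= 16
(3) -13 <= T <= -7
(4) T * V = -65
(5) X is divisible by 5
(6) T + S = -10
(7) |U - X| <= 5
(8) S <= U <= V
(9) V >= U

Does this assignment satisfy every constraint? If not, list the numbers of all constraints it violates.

The assignment fails constraints 3, 5, 7.

(1) V=13, S=-5, T=-5; 1 of them equals 13 — holds.
(2) X = 13 lies in [11, 16] — holds.
(3) T = -5 is outside [-13, -7] — does not hold.
(4) T * V = -5 * 13 = -65 — holds.
(5) 13 = 5*2 + 3, so 5 does not divide 13 — does not hold.
(6) T + S = -5 + (-5) = -10 — holds.
(7) |7 - 13| = 6; 6 > 5, exceeds bound 5 — does not hold.
(8) values -5 <= 7 <= 13 — holds.
(9) V = 13, U = 7; 13 ≥ 7 — holds.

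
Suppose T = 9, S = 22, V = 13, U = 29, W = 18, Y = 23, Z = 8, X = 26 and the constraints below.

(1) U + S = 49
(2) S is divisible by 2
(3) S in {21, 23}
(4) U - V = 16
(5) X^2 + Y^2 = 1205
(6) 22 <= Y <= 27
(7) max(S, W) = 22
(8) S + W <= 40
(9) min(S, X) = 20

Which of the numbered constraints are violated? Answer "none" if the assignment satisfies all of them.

The assignment fails constraints 1, 3, and 9.

(1) U + S = 29 + 22 = 51, not 49  ✗
(2) 22 / 2 = 11, so 2 divides 22  ✓
(3) S = 22 is not in {21, 23}  ✗
(4) U - V = 29 - 13 = 16  ✓
(5) X^2 + Y^2 = 26^2 + 23^2 = 676 + 529 = 1205  ✓
(6) Y = 23 lies in [22, 27]  ✓
(7) max(22, 18) = 22  ✓
(8) S + W = 22 + 18 = 40; 40 ≤ 40  ✓
(9) min(22, 26) = 22, not 20  ✗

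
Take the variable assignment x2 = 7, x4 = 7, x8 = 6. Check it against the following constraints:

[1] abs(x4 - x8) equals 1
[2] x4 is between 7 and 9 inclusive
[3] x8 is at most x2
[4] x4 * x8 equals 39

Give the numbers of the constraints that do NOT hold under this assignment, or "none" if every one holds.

Constraint 4 is violated.

[1] abs(7 - 6) = 1 — OK.
[2] x4 = 7 lies in [7, 9] — OK.
[3] x8 = 6, x2 = 7; 6 ≤ 7 — OK.
[4] x4 * x8 = 7 * 6 = 42, not 39 — violated.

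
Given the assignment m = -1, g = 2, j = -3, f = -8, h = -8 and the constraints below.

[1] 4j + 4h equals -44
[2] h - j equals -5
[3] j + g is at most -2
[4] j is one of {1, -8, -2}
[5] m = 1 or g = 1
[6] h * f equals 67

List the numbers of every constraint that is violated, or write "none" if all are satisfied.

Violated: 3, 4, 5, and 6.

[1] 4j + 4h = 4(-3) + 4(-8) = -44 — OK.
[2] h - j = -8 - (-3) = -5 — OK.
[3] j + g = -3 + 2 = -1; -1 > -2, bound -2 not met — violated.
[4] j = -3 is not in {1, -8, -2} — violated.
[5] m = -1 ≠ 1 and g = 2 ≠ 1; both disjuncts false — violated.
[6] h * f = -8 * (-8) = 64, not 67 — violated.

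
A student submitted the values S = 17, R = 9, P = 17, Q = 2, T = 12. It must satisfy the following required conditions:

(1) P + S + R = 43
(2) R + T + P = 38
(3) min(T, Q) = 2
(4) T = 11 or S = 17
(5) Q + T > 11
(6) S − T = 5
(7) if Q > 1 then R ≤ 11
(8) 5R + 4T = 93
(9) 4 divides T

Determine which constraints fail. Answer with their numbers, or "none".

None — every constraint holds.

(1) P + S + R = 17 + 17 + 9 = 43  ✓
(2) R + T + P = 9 + 12 + 17 = 38  ✓
(3) min(12, 2) = 2  ✓
(4) T = 12 ≠ 11, but S = 17 = 17 (second disjunct)  ✓
(5) Q + T = 2 + 12 = 14; 14 > 11  ✓
(6) S − T = 17 − 12 = 5  ✓
(7) Q = 2 > 1, so we need R ≤ 11; R = 9 ≤ 11  ✓
(8) 5R + 4T = 5(9) + 4(12) = 93  ✓
(9) 12 / 4 = 3, so 4 divides 12  ✓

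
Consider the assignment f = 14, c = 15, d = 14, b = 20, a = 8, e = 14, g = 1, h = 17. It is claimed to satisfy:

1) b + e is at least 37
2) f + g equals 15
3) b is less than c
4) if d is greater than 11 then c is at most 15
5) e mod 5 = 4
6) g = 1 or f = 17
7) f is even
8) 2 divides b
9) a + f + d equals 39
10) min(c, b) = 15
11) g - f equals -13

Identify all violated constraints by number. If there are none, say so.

1) b + e = 20 + 14 = 34; 34 < 37, bound 37 not met  fails
2) f + g = 14 + 1 = 15  holds
3) b = 20, c = 15; 20 ≥ 15 (want <)  fails
4) d = 14 > 11, so we need c ≤ 15; c = 15 ≤ 15  holds
5) 14 mod 5 = 4  holds
6) g = 1 = 1 (first disjunct)  holds
7) f = 14 is even  holds
8) 20 / 2 = 10, so 2 divides 20  holds
9) a + f + d = 8 + 14 + 14 = 36, not 39  fails
10) min(15, 20) = 15  holds
11) g - f = 1 - 14 = -13  holds

The assignment fails constraints 1, 3, 9.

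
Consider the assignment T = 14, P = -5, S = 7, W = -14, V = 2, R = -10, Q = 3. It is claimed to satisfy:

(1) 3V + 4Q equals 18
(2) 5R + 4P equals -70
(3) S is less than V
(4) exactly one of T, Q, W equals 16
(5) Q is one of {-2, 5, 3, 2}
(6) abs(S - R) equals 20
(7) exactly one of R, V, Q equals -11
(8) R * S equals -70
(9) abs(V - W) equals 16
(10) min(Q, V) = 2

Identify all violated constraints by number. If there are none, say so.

No — constraints 3, 4, 6, and 7 are not satisfied.

(1) 3V + 4Q = 3(2) + 4(3) = 18 — holds.
(2) 5R + 4P = 5(-10) + 4(-5) = -70 — holds.
(3) S = 7, V = 2; 7 ≥ 2 (want <) — fails.
(4) T=14, Q=3, W=-14; 0 of them equal 16, not exactly one — fails.
(5) Q = 3 is in {-2, 5, 3, 2} — holds.
(6) abs(7 - (-10)) = 17, not 20 — fails.
(7) R=-10, V=2, Q=3; 0 of them equal -11, not exactly one — fails.
(8) R * S = -10 * 7 = -70 — holds.
(9) abs(2 - (-14)) = 16 — holds.
(10) min(3, 2) = 2 — holds.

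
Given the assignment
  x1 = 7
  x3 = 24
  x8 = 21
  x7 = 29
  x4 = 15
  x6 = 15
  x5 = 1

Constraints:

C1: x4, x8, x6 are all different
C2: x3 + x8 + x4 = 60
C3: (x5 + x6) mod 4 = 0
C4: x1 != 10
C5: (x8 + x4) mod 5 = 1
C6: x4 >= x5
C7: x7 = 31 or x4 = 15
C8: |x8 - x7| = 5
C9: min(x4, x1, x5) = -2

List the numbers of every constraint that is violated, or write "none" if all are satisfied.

C1: x4 = x6 = 15, not all different  ✘
C2: x3 + x8 + x4 = 24 + 21 + 15 = 60  ✔
C3: x5 + x6 = 16; 16 mod 4 = 0  ✔
C4: x1 = 7, and 7 ≠ 10  ✔
C5: x8 + x4 = 36; 36 mod 5 = 1  ✔
C6: x4 = 15, x5 = 1; 15 ≥ 1  ✔
C7: x7 = 29 ≠ 31, but x4 = 15 = 15 (second disjunct)  ✔
C8: |21 - 29| = 8, not 5  ✘
C9: min(15, 7, 1) = 1, not -2  ✘

The assignment fails constraints 1, 8, and 9.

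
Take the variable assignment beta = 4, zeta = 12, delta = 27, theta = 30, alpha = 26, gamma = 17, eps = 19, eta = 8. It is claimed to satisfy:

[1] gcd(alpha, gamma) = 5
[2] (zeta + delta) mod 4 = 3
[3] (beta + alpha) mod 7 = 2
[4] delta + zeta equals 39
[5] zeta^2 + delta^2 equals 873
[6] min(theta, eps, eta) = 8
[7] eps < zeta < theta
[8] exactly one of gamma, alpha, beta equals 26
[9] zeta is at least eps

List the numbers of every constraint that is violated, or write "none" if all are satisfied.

Constraints 1, 7, and 9 are violated.

[1] gcd(26, 17) = 1, not 5  ✘
[2] zeta + delta = 39; 39 mod 4 = 3  ✔
[3] beta + alpha = 30; 30 mod 7 = 2  ✔
[4] delta + zeta = 27 + 12 = 39  ✔
[5] zeta^2 + delta^2 = 12^2 + 27^2 = 144 + 729 = 873  ✔
[6] min(30, 19, 8) = 8  ✔
[7] values 19, 12, 30; eps = 19 is not < zeta = 12  ✘
[8] gamma=17, alpha=26, beta=4; 1 of them equals 26  ✔
[9] zeta = 12, eps = 19; 12 < 19 (want ≥)  ✘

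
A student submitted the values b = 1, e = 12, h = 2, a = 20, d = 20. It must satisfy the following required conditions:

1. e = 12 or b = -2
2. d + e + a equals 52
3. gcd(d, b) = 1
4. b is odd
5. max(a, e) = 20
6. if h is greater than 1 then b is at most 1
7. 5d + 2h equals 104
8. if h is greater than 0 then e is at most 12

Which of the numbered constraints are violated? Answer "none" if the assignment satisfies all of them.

1. e = 12 = 12 (first disjunct)  OK
2. d + e + a = 20 + 12 + 20 = 52  OK
3. gcd(20, 1) = 1  OK
4. b = 1 is odd  OK
5. max(20, 12) = 20  OK
6. h = 2 > 1, so we need b ≤ 1; b = 1 ≤ 1  OK
7. 5d + 2h = 5(20) + 2(2) = 104  OK
8. h = 2 > 0, so we need e ≤ 12; e = 12 ≤ 12  OK

None — every constraint holds.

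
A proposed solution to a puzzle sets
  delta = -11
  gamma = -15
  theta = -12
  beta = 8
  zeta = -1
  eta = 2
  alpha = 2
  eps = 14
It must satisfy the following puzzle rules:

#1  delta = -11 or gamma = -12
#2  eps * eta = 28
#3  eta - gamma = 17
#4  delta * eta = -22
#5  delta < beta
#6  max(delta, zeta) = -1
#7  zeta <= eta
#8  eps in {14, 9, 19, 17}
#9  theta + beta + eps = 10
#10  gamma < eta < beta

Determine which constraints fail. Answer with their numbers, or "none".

No violations.

#1 delta = -11 = -11 (first disjunct) — satisfied.
#2 eps * eta = 14 * 2 = 28 — satisfied.
#3 eta - gamma = 2 - (-15) = 17 — satisfied.
#4 delta * eta = -11 * 2 = -22 — satisfied.
#5 delta = -11, beta = 8; -11 < 8 — satisfied.
#6 max(-11, -1) = -1 — satisfied.
#7 zeta = -1, eta = 2; -1 ≤ 2 — satisfied.
#8 eps = 14 is in {14, 9, 19, 17} — satisfied.
#9 theta + beta + eps = -12 + 8 + 14 = 10 — satisfied.
#10 values -15 < 2 < 8 — satisfied.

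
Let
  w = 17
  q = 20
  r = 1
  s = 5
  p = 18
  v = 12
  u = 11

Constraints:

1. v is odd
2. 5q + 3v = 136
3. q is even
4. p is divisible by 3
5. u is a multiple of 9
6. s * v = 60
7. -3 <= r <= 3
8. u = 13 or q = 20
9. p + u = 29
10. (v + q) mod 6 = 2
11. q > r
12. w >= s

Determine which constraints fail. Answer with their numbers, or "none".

Constraints 1, 5 are violated.

1. v = 12 is even  fails
2. 5q + 3v = 5(20) + 3(12) = 136  holds
3. q = 20 is even  holds
4. 18 / 3 = 6, so 3 divides 18  holds
5. 11 = 9*1 + 2, so 9 does not divide 11  fails
6. s * v = 5 * 12 = 60  holds
7. r = 1 lies in [-3, 3]  holds
8. u = 11 ≠ 13, but q = 20 = 20 (second disjunct)  holds
9. p + u = 18 + 11 = 29  holds
10. v + q = 32; 32 mod 6 = 2  holds
11. q = 20, r = 1; 20 > 1  holds
12. w = 17, s = 5; 17 ≥ 5  holds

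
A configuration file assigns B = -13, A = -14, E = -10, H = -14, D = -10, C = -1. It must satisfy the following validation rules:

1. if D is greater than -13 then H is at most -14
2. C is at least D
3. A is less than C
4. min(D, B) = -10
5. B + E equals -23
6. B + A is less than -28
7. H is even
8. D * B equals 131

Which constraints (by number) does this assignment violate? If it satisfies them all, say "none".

Violated: 4, 6, and 8.

1. D = -10 > -13, so we need H ≤ -14; H = -14 ≤ -14 — OK.
2. C = -1, D = -10; -1 ≥ -10 — OK.
3. A = -14, C = -1; -14 < -1 — OK.
4. min(-10, -13) = -13, not -10 — violated.
5. B + E = -13 + (-10) = -23 — OK.
6. B + A = -13 + (-14) = -27; -27 ≥ -28, bound -28 not met — violated.
7. H = -14 is even — OK.
8. D * B = -10 * (-13) = 130, not 131 — violated.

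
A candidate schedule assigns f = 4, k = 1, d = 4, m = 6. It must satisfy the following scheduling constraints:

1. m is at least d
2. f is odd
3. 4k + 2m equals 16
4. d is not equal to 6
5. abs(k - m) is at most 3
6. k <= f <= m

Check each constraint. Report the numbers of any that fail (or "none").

1. m = 6, d = 4; 6 ≥ 4 — holds.
2. f = 4 is even — does not hold.
3. 4k + 2m = 4(1) + 2(6) = 16 — holds.
4. d = 4, and 4 ≠ 6 — holds.
5. abs(1 - 6) = 5; 5 > 3, exceeds bound 3 — does not hold.
6. values 1 <= 4 <= 6 — holds.

Violated: 2, 5.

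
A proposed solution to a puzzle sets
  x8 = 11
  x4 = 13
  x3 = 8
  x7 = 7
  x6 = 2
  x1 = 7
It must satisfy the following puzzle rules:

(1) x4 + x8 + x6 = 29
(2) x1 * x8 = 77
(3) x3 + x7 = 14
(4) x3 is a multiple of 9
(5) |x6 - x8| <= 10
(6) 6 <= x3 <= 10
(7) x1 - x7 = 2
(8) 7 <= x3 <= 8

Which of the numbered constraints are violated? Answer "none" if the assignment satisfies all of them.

(1) x4 + x8 + x6 = 13 + 11 + 2 = 26, not 29  ✗
(2) x1 * x8 = 7 * 11 = 77  ✓
(3) x3 + x7 = 8 + 7 = 15, not 14  ✗
(4) 8 = 9*0 + 8, so 9 does not divide 8  ✗
(5) |2 - 11| = 9; 9 ≤ 10  ✓
(6) x3 = 8 lies in [6, 10]  ✓
(7) x1 - x7 = 7 - 7 = 0, not 2  ✗
(8) x3 = 8 lies in [7, 8]  ✓

Violated: 1, 3, 4, and 7.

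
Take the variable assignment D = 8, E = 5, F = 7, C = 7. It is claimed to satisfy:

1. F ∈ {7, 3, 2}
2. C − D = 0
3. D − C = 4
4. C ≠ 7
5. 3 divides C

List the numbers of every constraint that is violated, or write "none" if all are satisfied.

1. F = 7 is in {7, 3, 2}  true
2. C − D = 7 − 8 = -1, not 0  false
3. D − C = 8 − 7 = 1, not 4  false
4. C = 7, but 7 is required to differ  false
5. 7 = 3×2 + 1, so 3 does not divide 7  false

No — constraints 2, 3, 4, and 5 are not satisfied.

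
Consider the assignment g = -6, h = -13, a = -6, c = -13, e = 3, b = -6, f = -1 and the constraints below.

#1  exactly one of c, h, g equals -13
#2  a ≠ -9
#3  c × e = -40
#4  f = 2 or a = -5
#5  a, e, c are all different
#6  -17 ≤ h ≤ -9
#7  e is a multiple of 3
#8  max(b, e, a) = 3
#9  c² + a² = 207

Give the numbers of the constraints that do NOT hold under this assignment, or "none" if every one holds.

Violated: 1, 3, 4, and 9.

#1 c=-13, h=-13, g=-6; 2 of them equal -13, not exactly one — does not hold.
#2 a = -6, and -6 ≠ -9 — holds.
#3 c × e = -13 × 3 = -39, not -40 — does not hold.
#4 f = -1 ≠ 2 and a = -6 ≠ -5; both disjuncts false — does not hold.
#5 values -6, 3, -13 are pairwise distinct — holds.
#6 h = -13 lies in [-17, -9] — holds.
#7 3 / 3 = 1, so 3 divides 3 — holds.
#8 max(-6, 3, -6) = 3 — holds.
#9 c² + a² = (-13)² + (-6)² = 169 + 36 = 205, not 207 — does not hold.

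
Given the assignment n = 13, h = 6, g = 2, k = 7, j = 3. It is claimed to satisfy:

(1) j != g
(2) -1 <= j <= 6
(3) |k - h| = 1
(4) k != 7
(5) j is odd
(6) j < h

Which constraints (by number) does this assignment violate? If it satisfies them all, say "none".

(1) j = 3, g = 2; distinct — OK.
(2) j = 3 lies in [-1, 6] — OK.
(3) |7 - 6| = 1 — OK.
(4) k = 7, but 7 is required to differ — violated.
(5) j = 3 is odd — OK.
(6) j = 3, h = 6; 3 < 6 — OK.

Constraint 4 does not hold.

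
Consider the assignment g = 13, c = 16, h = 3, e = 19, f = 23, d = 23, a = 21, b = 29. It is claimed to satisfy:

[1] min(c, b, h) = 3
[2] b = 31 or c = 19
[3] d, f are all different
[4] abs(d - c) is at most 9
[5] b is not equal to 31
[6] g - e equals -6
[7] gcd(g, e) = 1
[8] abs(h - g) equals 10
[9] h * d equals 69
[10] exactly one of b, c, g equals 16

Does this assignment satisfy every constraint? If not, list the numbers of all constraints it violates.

[1] min(16, 29, 3) = 3  yes
[2] b = 29 ≠ 31 and c = 16 ≠ 19; both disjuncts false  no
[3] d = f = 23, not all different  no
[4] abs(23 - 16) = 7; 7 ≤ 9  yes
[5] b = 29, and 29 ≠ 31  yes
[6] g - e = 13 - 19 = -6  yes
[7] gcd(13, 19) = 1  yes
[8] abs(3 - 13) = 10  yes
[9] h * d = 3 * 23 = 69  yes
[10] b=29, c=16, g=13; 1 of them equals 16  yes

Constraints 2, 3 do not hold.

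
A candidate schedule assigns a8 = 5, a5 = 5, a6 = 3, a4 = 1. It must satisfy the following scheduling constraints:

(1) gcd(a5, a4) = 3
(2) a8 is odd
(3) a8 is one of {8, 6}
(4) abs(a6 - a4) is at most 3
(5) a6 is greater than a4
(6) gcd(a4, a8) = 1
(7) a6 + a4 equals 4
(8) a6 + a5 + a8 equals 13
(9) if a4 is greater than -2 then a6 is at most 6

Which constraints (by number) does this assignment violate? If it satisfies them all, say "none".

(1) gcd(5, 1) = 1, not 3  fails
(2) a8 = 5 is odd  holds
(3) a8 = 5 is not in {8, 6}  fails
(4) abs(3 - 1) = 2; 2 ≤ 3  holds
(5) a6 = 3, a4 = 1; 3 > 1  holds
(6) gcd(1, 5) = 1  holds
(7) a6 + a4 = 3 + 1 = 4  holds
(8) a6 + a5 + a8 = 3 + 5 + 5 = 13  holds
(9) a4 = 1 > -2, so we need a6 ≤ 6; a6 = 3 ≤ 6  holds

No — constraints 1 and 3 are not satisfied.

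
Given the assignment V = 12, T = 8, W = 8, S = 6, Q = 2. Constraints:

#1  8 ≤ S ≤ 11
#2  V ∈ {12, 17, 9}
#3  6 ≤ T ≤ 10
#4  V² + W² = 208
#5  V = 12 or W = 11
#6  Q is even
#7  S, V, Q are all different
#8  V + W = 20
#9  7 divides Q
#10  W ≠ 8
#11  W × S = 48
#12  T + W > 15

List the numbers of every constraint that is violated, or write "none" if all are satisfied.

Constraints 1, 9, and 10 do not hold.

#1 S = 6 is outside [8, 11] — does not hold.
#2 V = 12 is in {12, 17, 9} — holds.
#3 T = 8 lies in [6, 10] — holds.
#4 V² + W² = 12² + 8² = 144 + 64 = 208 — holds.
#5 V = 12 = 12 (first disjunct) — holds.
#6 Q = 2 is even — holds.
#7 values 6, 12, 2 are pairwise distinct — holds.
#8 V + W = 12 + 8 = 20 — holds.
#9 2 = 7×0 + 2, so 7 does not divide 2 — does not hold.
#10 W = 8, but 8 is required to differ — does not hold.
#11 W × S = 8 × 6 = 48 — holds.
#12 T + W = 8 + 8 = 16; 16 > 15 — holds.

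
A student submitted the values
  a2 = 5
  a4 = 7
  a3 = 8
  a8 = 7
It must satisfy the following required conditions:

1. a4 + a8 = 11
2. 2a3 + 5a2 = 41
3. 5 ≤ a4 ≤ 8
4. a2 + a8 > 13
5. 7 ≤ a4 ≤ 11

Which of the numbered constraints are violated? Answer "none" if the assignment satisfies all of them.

1. a4 + a8 = 7 + 7 = 14, not 11  false
2. 2a3 + 5a2 = 2(8) + 5(5) = 41  true
3. a4 = 7 lies in [5, 8]  true
4. a2 + a8 = 5 + 7 = 12; 12 ≤ 13, bound 13 not met  false
5. a4 = 7 lies in [7, 11]  true

No — constraints 1 and 4 are not satisfied.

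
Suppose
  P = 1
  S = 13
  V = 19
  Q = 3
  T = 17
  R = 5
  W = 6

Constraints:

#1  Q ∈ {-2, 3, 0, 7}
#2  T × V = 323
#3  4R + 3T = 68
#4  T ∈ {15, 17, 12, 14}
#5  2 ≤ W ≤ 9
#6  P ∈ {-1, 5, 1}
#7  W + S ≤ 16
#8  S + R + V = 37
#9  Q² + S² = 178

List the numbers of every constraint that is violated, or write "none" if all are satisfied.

The assignment fails constraints 3 and 7.

#1 Q = 3 is in {-2, 3, 0, 7} — holds.
#2 T × V = 17 × 19 = 323 — holds.
#3 4R + 3T = 4(5) + 3(17) = 71, not 68 — does not hold.
#4 T = 17 is in {15, 17, 12, 14} — holds.
#5 W = 6 lies in [2, 9] — holds.
#6 P = 1 is in {-1, 5, 1} — holds.
#7 W + S = 6 + 13 = 19; 19 > 16, bound 16 not met — does not hold.
#8 S + R + V = 13 + 5 + 19 = 37 — holds.
#9 Q² + S² = 3² + 13² = 9 + 169 = 178 — holds.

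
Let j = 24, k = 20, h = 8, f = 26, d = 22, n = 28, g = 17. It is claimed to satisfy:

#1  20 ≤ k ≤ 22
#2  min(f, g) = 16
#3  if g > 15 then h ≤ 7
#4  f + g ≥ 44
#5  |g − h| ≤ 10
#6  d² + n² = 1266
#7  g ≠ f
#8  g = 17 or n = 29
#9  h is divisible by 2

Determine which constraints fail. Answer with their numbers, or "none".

#1 k = 20 lies in [20, 22] — holds.
#2 min(26, 17) = 17, not 16 — fails.
#3 g = 17 > 15, so we need h ≤ 7; but h = 8 > 7 — fails.
#4 f + g = 26 + 17 = 43; 43 < 44, bound 44 not met — fails.
#5 |17 − 8| = 9; 9 ≤ 10 — holds.
#6 d² + n² = 22² + 28² = 484 + 784 = 1268, not 1266 — fails.
#7 g = 17, f = 26; distinct — holds.
#8 g = 17 = 17 (first disjunct) — holds.
#9 8 / 2 = 4, so 2 divides 8 — holds.

Violated: 2, 3, 4, 6.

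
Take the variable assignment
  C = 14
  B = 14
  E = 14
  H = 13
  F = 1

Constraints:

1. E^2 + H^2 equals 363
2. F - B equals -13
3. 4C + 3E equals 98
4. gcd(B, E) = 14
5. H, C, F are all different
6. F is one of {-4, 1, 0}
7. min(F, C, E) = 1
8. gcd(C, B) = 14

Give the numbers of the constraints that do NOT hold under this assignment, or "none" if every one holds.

1. E^2 + H^2 = 14^2 + 13^2 = 196 + 169 = 365, not 363  no
2. F - B = 1 - 14 = -13  yes
3. 4C + 3E = 4(14) + 3(14) = 98  yes
4. gcd(14, 14) = 14  yes
5. values 13, 14, 1 are pairwise distinct  yes
6. F = 1 is in {-4, 1, 0}  yes
7. min(1, 14, 14) = 1  yes
8. gcd(14, 14) = 14  yes

Constraint 1 does not hold.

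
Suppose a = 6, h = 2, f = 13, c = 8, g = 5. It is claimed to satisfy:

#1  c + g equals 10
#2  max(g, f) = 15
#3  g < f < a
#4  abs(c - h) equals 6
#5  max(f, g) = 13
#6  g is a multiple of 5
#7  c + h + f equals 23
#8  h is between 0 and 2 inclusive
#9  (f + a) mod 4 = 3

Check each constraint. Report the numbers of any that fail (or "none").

Constraints 1, 2, and 3 are violated.

#1 c + g = 8 + 5 = 13, not 10 — does not hold.
#2 max(5, 13) = 13, not 15 — does not hold.
#3 values 5, 13, 6; f = 13 is not < a = 6 — does not hold.
#4 abs(8 - 2) = 6 — holds.
#5 max(13, 5) = 13 — holds.
#6 5 / 5 = 1, so 5 divides 5 — holds.
#7 c + h + f = 8 + 2 + 13 = 23 — holds.
#8 h = 2 lies in [0, 2] — holds.
#9 f + a = 19; 19 mod 4 = 3 — holds.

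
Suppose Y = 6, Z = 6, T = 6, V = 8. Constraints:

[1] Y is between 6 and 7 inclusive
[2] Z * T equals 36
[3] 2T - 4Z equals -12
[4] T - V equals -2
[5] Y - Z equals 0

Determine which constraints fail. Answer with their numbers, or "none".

[1] Y = 6 lies in [6, 7]  ✓
[2] Z * T = 6 * 6 = 36  ✓
[3] 2T - 4Z = 2(6) - 4(6) = -12  ✓
[4] T - V = 6 - 8 = -2  ✓
[5] Y - Z = 6 - 6 = 0  ✓

Yes — all constraints hold.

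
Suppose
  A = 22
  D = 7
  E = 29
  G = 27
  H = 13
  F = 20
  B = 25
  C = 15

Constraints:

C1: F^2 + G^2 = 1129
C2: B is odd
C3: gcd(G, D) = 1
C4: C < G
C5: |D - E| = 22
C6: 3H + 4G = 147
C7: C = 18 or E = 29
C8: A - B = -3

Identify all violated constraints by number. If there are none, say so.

C1: F^2 + G^2 = 20^2 + 27^2 = 400 + 729 = 1129 — satisfied.
C2: B = 25 is odd — satisfied.
C3: gcd(27, 7) = 1 — satisfied.
C4: C = 15, G = 27; 15 < 27 — satisfied.
C5: |7 - 29| = 22 — satisfied.
C6: 3H + 4G = 3(13) + 4(27) = 147 — satisfied.
C7: C = 15 ≠ 18, but E = 29 = 29 (second disjunct) — satisfied.
C8: A - B = 22 - 25 = -3 — satisfied.

No violations.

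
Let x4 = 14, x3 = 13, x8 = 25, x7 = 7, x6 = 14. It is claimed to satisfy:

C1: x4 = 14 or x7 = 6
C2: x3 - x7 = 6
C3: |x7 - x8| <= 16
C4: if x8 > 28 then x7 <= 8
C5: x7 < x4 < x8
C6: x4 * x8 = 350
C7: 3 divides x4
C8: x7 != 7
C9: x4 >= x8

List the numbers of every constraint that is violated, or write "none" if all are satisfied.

C1: x4 = 14 = 14 (first disjunct)  holds
C2: x3 - x7 = 13 - 7 = 6  holds
C3: |7 - 25| = 18; 18 > 16, exceeds bound 16  fails
C4: x8 = 25, not > 28; antecedent false, conditional vacuously true  holds
C5: values 7 < 14 < 25  holds
C6: x4 * x8 = 14 * 25 = 350  holds
C7: 14 = 3*4 + 2, so 3 does not divide 14  fails
C8: x7 = 7, but 7 is required to differ  fails
C9: x4 = 14, x8 = 25; 14 < 25 (want ≥)  fails

Constraints 3, 7, 8, and 9 are violated.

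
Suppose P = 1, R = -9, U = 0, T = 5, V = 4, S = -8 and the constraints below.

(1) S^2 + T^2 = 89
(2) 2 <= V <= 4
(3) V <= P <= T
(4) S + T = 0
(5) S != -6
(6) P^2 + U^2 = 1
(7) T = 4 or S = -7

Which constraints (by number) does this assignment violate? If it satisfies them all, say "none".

(1) S^2 + T^2 = (-8)^2 + 5^2 = 64 + 25 = 89 — OK.
(2) V = 4 lies in [2, 4] — OK.
(3) values 4, 1, 5; V = 4 is not <= P = 1 — violated.
(4) S + T = -8 + 5 = -3, not 0 — violated.
(5) S = -8, and -8 ≠ -6 — OK.
(6) P^2 + U^2 = 1^2 + 0^2 = 1 + 0 = 1 — OK.
(7) T = 5 ≠ 4 and S = -8 ≠ -7; both disjuncts false — violated.

Constraints 3, 4, 7 are violated.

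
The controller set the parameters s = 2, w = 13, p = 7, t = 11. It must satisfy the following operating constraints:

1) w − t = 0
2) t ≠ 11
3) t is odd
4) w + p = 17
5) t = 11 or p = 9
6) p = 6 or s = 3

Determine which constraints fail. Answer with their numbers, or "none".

1) w − t = 13 − 11 = 2, not 0 — does not hold.
2) t = 11, but 11 is required to differ — does not hold.
3) t = 11 is odd — holds.
4) w + p = 13 + 7 = 20, not 17 — does not hold.
5) t = 11 = 11 (first disjunct) — holds.
6) p = 7 ≠ 6 and s = 2 ≠ 3; both disjuncts false — does not hold.

No — constraints 1, 2, 4, and 6 are not satisfied.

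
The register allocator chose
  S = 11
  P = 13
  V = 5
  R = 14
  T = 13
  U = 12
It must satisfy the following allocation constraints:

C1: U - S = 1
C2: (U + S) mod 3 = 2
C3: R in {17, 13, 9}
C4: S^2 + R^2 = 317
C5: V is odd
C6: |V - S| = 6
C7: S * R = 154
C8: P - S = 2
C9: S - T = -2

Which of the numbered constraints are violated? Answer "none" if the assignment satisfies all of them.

C1: U - S = 12 - 11 = 1  yes
C2: U + S = 23; 23 mod 3 = 2  yes
C3: R = 14 is not in {17, 13, 9}  no
C4: S^2 + R^2 = 11^2 + 14^2 = 121 + 196 = 317  yes
C5: V = 5 is odd  yes
C6: |5 - 11| = 6  yes
C7: S * R = 11 * 14 = 154  yes
C8: P - S = 13 - 11 = 2  yes
C9: S - T = 11 - 13 = -2  yes

Constraint 3 does not hold.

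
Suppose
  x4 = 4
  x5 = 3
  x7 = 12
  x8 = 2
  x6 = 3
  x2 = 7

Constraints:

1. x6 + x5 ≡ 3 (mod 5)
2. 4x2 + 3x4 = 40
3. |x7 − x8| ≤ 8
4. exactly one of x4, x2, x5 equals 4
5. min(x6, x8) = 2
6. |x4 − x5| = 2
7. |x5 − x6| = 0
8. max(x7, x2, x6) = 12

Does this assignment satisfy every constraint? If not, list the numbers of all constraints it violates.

Constraints 1, 3, 6 do not hold.

1. x6 + x5 = 6; 6 mod 5 = 1, not 3 — does not hold.
2. 4x2 + 3x4 = 4(7) + 3(4) = 40 — holds.
3. |12 − 2| = 10; 10 > 8, exceeds bound 8 — does not hold.
4. x4=4, x2=7, x5=3; 1 of them equals 4 — holds.
5. min(3, 2) = 2 — holds.
6. |4 − 3| = 1, not 2 — does not hold.
7. |3 − 3| = 0 — holds.
8. max(12, 7, 3) = 12 — holds.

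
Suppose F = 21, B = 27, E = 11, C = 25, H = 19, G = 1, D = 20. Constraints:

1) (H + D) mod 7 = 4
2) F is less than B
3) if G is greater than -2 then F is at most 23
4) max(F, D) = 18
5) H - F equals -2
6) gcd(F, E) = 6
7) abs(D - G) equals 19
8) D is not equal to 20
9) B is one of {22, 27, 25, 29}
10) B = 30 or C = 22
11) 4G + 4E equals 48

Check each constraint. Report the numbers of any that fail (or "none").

The assignment fails constraints 4, 6, 8, and 10.

1) H + D = 39; 39 mod 7 = 4 — holds.
2) F = 21, B = 27; 21 < 27 — holds.
3) G = 1 > -2, so we need F ≤ 23; F = 21 ≤ 23 — holds.
4) max(21, 20) = 21, not 18 — fails.
5) H - F = 19 - 21 = -2 — holds.
6) gcd(21, 11) = 1, not 6 — fails.
7) abs(20 - 1) = 19 — holds.
8) D = 20, but 20 is required to differ — fails.
9) B = 27 is in {22, 27, 25, 29} — holds.
10) B = 27 ≠ 30 and C = 25 ≠ 22; both disjuncts false — fails.
11) 4G + 4E = 4(1) + 4(11) = 48 — holds.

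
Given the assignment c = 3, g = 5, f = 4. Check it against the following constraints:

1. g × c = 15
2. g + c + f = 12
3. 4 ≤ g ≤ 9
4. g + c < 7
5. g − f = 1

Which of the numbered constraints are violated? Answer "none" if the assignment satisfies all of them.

Constraint 4 does not hold.

1. g × c = 5 × 3 = 15 — holds.
2. g + c + f = 5 + 3 + 4 = 12 — holds.
3. g = 5 lies in [4, 9] — holds.
4. g + c = 5 + 3 = 8; 8 ≥ 7, bound 7 not met — does not hold.
5. g − f = 5 − 4 = 1 — holds.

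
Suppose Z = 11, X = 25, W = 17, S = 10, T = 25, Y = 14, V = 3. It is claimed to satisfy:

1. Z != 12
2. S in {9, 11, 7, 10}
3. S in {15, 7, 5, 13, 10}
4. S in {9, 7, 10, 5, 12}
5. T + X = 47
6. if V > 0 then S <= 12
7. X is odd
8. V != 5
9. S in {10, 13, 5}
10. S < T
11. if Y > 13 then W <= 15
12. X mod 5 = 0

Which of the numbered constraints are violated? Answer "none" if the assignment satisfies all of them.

The assignment fails constraints 5 and 11.

1. Z = 11, and 11 ≠ 12  ✔
2. S = 10 is in {9, 11, 7, 10}  ✔
3. S = 10 is in {15, 7, 5, 13, 10}  ✔
4. S = 10 is in {9, 7, 10, 5, 12}  ✔
5. T + X = 25 + 25 = 50, not 47  ✘
6. V = 3 > 0, so we need S ≤ 12; S = 10 ≤ 12  ✔
7. X = 25 is odd  ✔
8. V = 3, and 3 ≠ 5  ✔
9. S = 10 is in {10, 13, 5}  ✔
10. S = 10, T = 25; 10 < 25  ✔
11. Y = 14 > 13, so we need W ≤ 15; but W = 17 > 15  ✘
12. 25 mod 5 = 0  ✔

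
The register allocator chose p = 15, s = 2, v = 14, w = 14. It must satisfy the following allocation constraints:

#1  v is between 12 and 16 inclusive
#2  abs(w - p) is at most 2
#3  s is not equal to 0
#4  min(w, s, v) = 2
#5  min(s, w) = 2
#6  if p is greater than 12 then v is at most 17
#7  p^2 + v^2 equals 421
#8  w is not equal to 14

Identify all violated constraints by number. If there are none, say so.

Constraint 8 is violated.

#1 v = 14 lies in [12, 16]  holds
#2 abs(14 - 15) = 1; 1 ≤ 2  holds
#3 s = 2, and 2 ≠ 0  holds
#4 min(14, 2, 14) = 2  holds
#5 min(2, 14) = 2  holds
#6 p = 15 > 12, so we need v ≤ 17; v = 14 ≤ 17  holds
#7 p^2 + v^2 = 15^2 + 14^2 = 225 + 196 = 421  holds
#8 w = 14, but 14 is required to differ  fails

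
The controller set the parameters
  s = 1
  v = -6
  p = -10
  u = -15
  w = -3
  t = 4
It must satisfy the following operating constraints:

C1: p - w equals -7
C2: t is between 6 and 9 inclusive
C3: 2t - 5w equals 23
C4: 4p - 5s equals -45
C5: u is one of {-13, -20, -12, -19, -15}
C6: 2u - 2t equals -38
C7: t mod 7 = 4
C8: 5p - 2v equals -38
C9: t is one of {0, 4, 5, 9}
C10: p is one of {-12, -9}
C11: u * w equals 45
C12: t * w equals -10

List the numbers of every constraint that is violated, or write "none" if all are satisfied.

C1: p - w = -10 - (-3) = -7 — holds.
C2: t = 4 is outside [6, 9] — does not hold.
C3: 2t - 5w = 2(4) - 5(-3) = 23 — holds.
C4: 4p - 5s = 4(-10) - 5(1) = -45 — holds.
C5: u = -15 is in {-13, -20, -12, -19, -15} — holds.
C6: 2u - 2t = 2(-15) - 2(4) = -38 — holds.
C7: 4 mod 7 = 4 — holds.
C8: 5p - 2v = 5(-10) - 2(-6) = -38 — holds.
C9: t = 4 is in {0, 4, 5, 9} — holds.
C10: p = -10 is not in {-12, -9} — does not hold.
C11: u * w = -15 * (-3) = 45 — holds.
C12: t * w = 4 * (-3) = -12, not -10 — does not hold.

No — constraints 2, 10, and 12 are not satisfied.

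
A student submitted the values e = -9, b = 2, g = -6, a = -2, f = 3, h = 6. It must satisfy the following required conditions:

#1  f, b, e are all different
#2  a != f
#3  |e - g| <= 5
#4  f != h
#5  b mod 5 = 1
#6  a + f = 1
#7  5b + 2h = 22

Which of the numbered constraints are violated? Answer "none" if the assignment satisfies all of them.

No — constraint 5 is not satisfied.

#1 values 3, 2, -9 are pairwise distinct  holds
#2 a = -2, f = 3; distinct  holds
#3 |-9 - (-6)| = 3; 3 ≤ 5  holds
#4 f = 3, h = 6; distinct  holds
#5 2 mod 5 = 2, not 1  fails
#6 a + f = -2 + 3 = 1  holds
#7 5b + 2h = 5(2) + 2(6) = 22  holds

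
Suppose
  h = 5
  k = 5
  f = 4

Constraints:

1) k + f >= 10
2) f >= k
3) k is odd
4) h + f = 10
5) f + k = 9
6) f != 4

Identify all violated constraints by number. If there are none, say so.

Constraints 1, 2, 4, and 6 do not hold.

1) k + f = 5 + 4 = 9; 9 < 10, bound 10 not met  false
2) f = 4, k = 5; 4 < 5 (want ≥)  false
3) k = 5 is odd  true
4) h + f = 5 + 4 = 9, not 10  false
5) f + k = 4 + 5 = 9  true
6) f = 4, but 4 is required to differ  false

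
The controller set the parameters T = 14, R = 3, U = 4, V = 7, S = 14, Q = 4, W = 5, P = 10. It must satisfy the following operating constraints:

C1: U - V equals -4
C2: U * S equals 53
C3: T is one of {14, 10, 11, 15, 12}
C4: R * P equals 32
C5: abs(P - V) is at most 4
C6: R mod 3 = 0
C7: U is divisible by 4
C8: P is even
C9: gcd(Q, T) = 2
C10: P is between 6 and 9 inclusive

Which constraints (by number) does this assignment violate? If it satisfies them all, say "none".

C1: U - V = 4 - 7 = -3, not -4  ✗
C2: U * S = 4 * 14 = 56, not 53  ✗
C3: T = 14 is in {14, 10, 11, 15, 12}  ✓
C4: R * P = 3 * 10 = 30, not 32  ✗
C5: abs(10 - 7) = 3; 3 ≤ 4  ✓
C6: 3 mod 3 = 0  ✓
C7: 4 / 4 = 1, so 4 divides 4  ✓
C8: P = 10 is even  ✓
C9: gcd(4, 14) = 2  ✓
C10: P = 10 is outside [6, 9]  ✗

The assignment fails constraints 1, 2, 4, 10.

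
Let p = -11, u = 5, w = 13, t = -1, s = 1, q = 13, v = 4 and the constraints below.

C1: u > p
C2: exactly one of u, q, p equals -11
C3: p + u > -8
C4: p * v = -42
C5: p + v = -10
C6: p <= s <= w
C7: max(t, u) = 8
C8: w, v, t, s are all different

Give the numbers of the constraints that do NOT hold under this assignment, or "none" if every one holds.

The assignment fails constraints 4, 5, and 7.

C1: u = 5, p = -11; 5 > -11 — holds.
C2: u=5, q=13, p=-11; 1 of them equals -11 — holds.
C3: p + u = -11 + 5 = -6; -6 > -8 — holds.
C4: p * v = -11 * 4 = -44, not -42 — fails.
C5: p + v = -11 + 4 = -7, not -10 — fails.
C6: values -11 <= 1 <= 13 — holds.
C7: max(-1, 5) = 5, not 8 — fails.
C8: values 13, 4, -1, 1 are pairwise distinct — holds.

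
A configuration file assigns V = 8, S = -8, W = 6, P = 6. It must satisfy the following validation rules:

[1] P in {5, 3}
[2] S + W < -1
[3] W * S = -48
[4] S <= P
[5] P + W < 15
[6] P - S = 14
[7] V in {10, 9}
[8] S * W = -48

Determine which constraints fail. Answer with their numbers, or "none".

The assignment fails constraints 1 and 7.

[1] P = 6 is not in {5, 3}  no
[2] S + W = -8 + 6 = -2; -2 < -1  yes
[3] W * S = 6 * (-8) = -48  yes
[4] S = -8, P = 6; -8 ≤ 6  yes
[5] P + W = 6 + 6 = 12; 12 < 15  yes
[6] P - S = 6 - (-8) = 14  yes
[7] V = 8 is not in {10, 9}  no
[8] S * W = -8 * 6 = -48  yes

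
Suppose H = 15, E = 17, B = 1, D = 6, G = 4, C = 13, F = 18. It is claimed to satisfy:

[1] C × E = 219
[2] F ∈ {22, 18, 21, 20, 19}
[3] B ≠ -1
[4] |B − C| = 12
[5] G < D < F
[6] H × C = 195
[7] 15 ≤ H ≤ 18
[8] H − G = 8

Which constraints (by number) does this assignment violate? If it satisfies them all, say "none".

[1] C × E = 13 × 17 = 221, not 219  FAIL
[2] F = 18 is in {22, 18, 21, 20, 19}  OK
[3] B = 1, and 1 ≠ -1  OK
[4] |1 − 13| = 12  OK
[5] values 4 < 6 < 18  OK
[6] H × C = 15 × 13 = 195  OK
[7] H = 15 lies in [15, 18]  OK
[8] H − G = 15 − 4 = 11, not 8  FAIL

Violated: 1 and 8.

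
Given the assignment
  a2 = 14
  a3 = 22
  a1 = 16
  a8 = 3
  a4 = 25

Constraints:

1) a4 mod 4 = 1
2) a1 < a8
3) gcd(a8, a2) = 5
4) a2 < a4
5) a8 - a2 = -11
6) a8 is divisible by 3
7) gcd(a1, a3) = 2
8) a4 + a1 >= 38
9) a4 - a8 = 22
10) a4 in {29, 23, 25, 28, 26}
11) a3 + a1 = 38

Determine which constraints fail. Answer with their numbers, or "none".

1) 25 mod 4 = 1 — satisfied.
2) a1 = 16, a8 = 3; 16 ≥ 3 (want <) — violated.
3) gcd(3, 14) = 1, not 5 — violated.
4) a2 = 14, a4 = 25; 14 < 25 — satisfied.
5) a8 - a2 = 3 - 14 = -11 — satisfied.
6) 3 / 3 = 1, so 3 divides 3 — satisfied.
7) gcd(16, 22) = 2 — satisfied.
8) a4 + a1 = 25 + 16 = 41; 41 ≥ 38 — satisfied.
9) a4 - a8 = 25 - 3 = 22 — satisfied.
10) a4 = 25 is in {29, 23, 25, 28, 26} — satisfied.
11) a3 + a1 = 22 + 16 = 38 — satisfied.

Constraints 2 and 3 do not hold.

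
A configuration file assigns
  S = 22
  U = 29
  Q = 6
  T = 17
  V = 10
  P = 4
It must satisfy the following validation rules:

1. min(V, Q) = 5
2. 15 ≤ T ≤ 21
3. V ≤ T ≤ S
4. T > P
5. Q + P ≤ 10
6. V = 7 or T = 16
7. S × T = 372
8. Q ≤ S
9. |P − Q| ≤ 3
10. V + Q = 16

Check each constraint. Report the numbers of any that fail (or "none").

Constraints 1, 6, 7 do not hold.

1. min(10, 6) = 6, not 5 — violated.
2. T = 17 lies in [15, 21] — OK.
3. values 10 ≤ 17 ≤ 22 — OK.
4. T = 17, P = 4; 17 > 4 — OK.
5. Q + P = 6 + 4 = 10; 10 ≤ 10 — OK.
6. V = 10 ≠ 7 and T = 17 ≠ 16; both disjuncts false — violated.
7. S × T = 22 × 17 = 374, not 372 — violated.
8. Q = 6, S = 22; 6 ≤ 22 — OK.
9. |4 − 6| = 2; 2 ≤ 3 — OK.
10. V + Q = 10 + 6 = 16 — OK.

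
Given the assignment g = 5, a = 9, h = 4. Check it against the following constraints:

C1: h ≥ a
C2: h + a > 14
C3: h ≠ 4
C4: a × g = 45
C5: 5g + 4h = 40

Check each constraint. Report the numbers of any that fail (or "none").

No — constraints 1, 2, 3, 5 are not satisfied.

C1: h = 4, a = 9; 4 < 9 (want ≥) — violated.
C2: h + a = 4 + 9 = 13; 13 ≤ 14, bound 14 not met — violated.
C3: h = 4, but 4 is required to differ — violated.
C4: a × g = 9 × 5 = 45 — OK.
C5: 5g + 4h = 5(5) + 4(4) = 41, not 40 — violated.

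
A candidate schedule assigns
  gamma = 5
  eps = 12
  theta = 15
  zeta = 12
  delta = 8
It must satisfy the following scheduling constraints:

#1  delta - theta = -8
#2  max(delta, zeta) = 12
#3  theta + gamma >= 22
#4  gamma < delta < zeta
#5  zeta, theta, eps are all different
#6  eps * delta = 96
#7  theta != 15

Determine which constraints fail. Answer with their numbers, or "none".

#1 delta - theta = 8 - 15 = -7, not -8 — violated.
#2 max(8, 12) = 12 — satisfied.
#3 theta + gamma = 15 + 5 = 20; 20 < 22, bound 22 not met — violated.
#4 values 5 < 8 < 12 — satisfied.
#5 zeta = eps = 12, not all different — violated.
#6 eps * delta = 12 * 8 = 96 — satisfied.
#7 theta = 15, but 15 is required to differ — violated.

No — constraints 1, 3, 5, and 7 are not satisfied.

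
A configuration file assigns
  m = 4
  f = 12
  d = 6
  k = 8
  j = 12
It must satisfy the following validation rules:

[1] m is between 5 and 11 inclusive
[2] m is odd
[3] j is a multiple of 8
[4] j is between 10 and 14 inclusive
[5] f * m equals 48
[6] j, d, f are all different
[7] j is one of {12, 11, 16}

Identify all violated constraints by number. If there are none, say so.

[1] m = 4 is outside [5, 11] — fails.
[2] m = 4 is even — fails.
[3] 12 = 8*1 + 4, so 8 does not divide 12 — fails.
[4] j = 12 lies in [10, 14] — holds.
[5] f * m = 12 * 4 = 48 — holds.
[6] j = f = 12, not all different — fails.
[7] j = 12 is in {12, 11, 16} — holds.

The assignment fails constraints 1, 2, 3, and 6.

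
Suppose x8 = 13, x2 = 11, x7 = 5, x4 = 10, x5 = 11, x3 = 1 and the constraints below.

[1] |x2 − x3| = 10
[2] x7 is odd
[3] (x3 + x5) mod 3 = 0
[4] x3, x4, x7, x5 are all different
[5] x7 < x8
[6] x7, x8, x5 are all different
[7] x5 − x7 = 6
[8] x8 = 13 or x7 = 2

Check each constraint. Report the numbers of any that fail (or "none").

[1] |11 − 1| = 10 — holds.
[2] x7 = 5 is odd — holds.
[3] x3 + x5 = 12; 12 mod 3 = 0 — holds.
[4] values 1, 10, 5, 11 are pairwise distinct — holds.
[5] x7 = 5, x8 = 13; 5 < 13 — holds.
[6] values 5, 13, 11 are pairwise distinct — holds.
[7] x5 − x7 = 11 − 5 = 6 — holds.
[8] x8 = 13 = 13 (first disjunct) — holds.

Yes — all constraints hold.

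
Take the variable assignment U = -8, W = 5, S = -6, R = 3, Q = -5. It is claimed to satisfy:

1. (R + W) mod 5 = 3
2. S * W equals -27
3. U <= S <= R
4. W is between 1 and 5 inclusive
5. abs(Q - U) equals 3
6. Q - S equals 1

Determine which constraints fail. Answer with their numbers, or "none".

No — constraint 2 is not satisfied.

1. R + W = 8; 8 mod 5 = 3 — holds.
2. S * W = -6 * 5 = -30, not -27 — does not hold.
3. values -8 <= -6 <= 3 — holds.
4. W = 5 lies in [1, 5] — holds.
5. abs(-5 - (-8)) = 3 — holds.
6. Q - S = -5 - (-6) = 1 — holds.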